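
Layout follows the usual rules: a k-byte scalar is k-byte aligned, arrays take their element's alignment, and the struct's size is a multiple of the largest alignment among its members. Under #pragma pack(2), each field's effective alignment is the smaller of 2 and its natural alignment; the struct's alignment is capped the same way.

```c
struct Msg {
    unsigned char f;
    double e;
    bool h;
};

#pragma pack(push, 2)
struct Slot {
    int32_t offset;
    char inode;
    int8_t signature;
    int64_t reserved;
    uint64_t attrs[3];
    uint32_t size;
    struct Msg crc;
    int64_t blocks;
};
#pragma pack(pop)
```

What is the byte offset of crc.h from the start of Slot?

Msg: f at 0 (size 1, align 1) → ends 1; pad 7 to align 8 for e; e at 8 (size 8, align 8) → ends 16; h at 16 (size 1, align 1) → ends 17; tail pad 7 to reach multiple of 8; total 24 bytes, alignment 8
offset at 0 (size 4, align 2) → ends 4
inode at 4 (size 1, align 1) → ends 5
signature at 5 (size 1, align 1) → ends 6
reserved at 6 (size 8, align 2) → ends 14
attrs at 14 (size 24, align 2) → ends 38
size at 38 (size 4, align 2) → ends 42
crc at 42 (size 24, align 2) → ends 66
within Msg: h at 16
42 + 16 = 58

58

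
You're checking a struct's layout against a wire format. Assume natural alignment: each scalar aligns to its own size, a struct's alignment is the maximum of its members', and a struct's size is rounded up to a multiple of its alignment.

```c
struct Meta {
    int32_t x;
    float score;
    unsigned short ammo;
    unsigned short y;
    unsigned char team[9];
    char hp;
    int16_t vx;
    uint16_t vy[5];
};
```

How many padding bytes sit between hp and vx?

0..4  x  (4B, 4-aligned)
4..8  score  (4B, 4-aligned)
8..10  ammo  (2B, 2-aligned)
10..12  y  (2B, 2-aligned)
12..21  team  (9B, 1-aligned)
21..22  hp  (1B, 1-aligned)
22..24  vx  (2B, 2-aligned)

0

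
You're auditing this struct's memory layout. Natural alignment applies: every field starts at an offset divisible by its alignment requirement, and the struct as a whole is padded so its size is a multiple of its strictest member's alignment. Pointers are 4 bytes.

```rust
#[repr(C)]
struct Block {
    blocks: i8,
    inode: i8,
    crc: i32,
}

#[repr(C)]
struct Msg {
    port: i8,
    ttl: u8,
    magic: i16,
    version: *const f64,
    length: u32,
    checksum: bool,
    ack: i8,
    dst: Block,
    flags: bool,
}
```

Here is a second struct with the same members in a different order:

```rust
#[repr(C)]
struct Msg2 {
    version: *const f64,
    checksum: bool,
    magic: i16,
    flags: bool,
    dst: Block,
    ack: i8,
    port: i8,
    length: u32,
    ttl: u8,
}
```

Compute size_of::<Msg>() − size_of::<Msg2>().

-4

Block: 0..1  blocks  (1B, 1-aligned); 1..2  inode  (1B, 1-aligned); 2..4  -- padding (2B); 4..8  crc  (4B, 4-aligned); sizeof = 8, alignof = 4
0..1  port  (1B, 1-aligned)
1..2  ttl  (1B, 1-aligned)
2..4  magic  (2B, 2-aligned)
4..8  version  (4B, 4-aligned)
8..12  length  (4B, 4-aligned)
12..13  checksum  (1B, 1-aligned)
13..14  ack  (1B, 1-aligned)
14..16  -- padding (2B)
16..24  dst  (8B, 4-aligned)
24..25  flags  (1B, 1-aligned)
25..28  -- tail padding (3B)
sizeof = 28, alignof = 4
— Msg2 —
0..4  version  (4B, 4-aligned)
4..5  checksum  (1B, 1-aligned)
5..6  -- padding (1B)
6..8  magic  (2B, 2-aligned)
8..9  flags  (1B, 1-aligned)
9..12  -- padding (3B)
12..20  dst  (8B, 4-aligned)
20..21  ack  (1B, 1-aligned)
21..22  port  (1B, 1-aligned)
22..24  -- padding (2B)
24..28  length  (4B, 4-aligned)
28..29  ttl  (1B, 1-aligned)
29..32  -- tail padding (3B)
sizeof = 32, alignof = 4
28 − 32 = -4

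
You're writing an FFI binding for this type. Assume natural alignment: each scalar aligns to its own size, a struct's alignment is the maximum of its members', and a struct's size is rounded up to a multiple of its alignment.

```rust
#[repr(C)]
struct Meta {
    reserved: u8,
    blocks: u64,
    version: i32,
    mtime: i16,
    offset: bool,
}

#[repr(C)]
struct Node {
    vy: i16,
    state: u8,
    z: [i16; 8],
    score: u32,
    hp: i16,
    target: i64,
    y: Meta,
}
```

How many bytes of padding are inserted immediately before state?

Meta: 0..1  reserved  (1B, 1-aligned); 1..8  -- padding (7B); 8..16  blocks  (8B, 8-aligned); 16..20  version  (4B, 4-aligned); 20..22  mtime  (2B, 2-aligned); 22..23  offset  (1B, 1-aligned); 23..24  -- tail padding (1B); sizeof = 24, alignof = 8
0..2  vy  (2B, 2-aligned)
2..3  state  (1B, 1-aligned)

0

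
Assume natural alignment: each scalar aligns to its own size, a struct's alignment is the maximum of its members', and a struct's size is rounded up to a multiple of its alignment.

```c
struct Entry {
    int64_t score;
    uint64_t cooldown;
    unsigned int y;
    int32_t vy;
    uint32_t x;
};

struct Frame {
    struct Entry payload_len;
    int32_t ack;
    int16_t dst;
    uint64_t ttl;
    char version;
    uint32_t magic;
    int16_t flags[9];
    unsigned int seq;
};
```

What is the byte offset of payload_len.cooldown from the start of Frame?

Entry: 0..8  score  (8B, 8-aligned); 8..16  cooldown  (8B, 8-aligned); 16..20  y  (4B, 4-aligned); 20..24  vy  (4B, 4-aligned); 24..28  x  (4B, 4-aligned); 28..32  -- tail padding (4B); sizeof = 32, alignof = 8
0..32  payload_len  (32B, 8-aligned)
within Entry: cooldown at 8
0 + 8 = 8

8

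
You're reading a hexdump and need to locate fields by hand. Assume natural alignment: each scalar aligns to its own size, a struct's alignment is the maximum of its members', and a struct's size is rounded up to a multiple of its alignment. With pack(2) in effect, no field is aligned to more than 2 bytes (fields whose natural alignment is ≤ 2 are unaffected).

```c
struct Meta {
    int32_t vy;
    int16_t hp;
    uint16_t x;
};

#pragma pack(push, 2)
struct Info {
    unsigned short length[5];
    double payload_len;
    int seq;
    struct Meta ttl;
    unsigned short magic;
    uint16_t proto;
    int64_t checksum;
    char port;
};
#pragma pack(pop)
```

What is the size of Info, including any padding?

44

Meta: @0: vy [4B, align 4] → 4; @4: hp [2B, align 2] → 6; @6: x [2B, align 2] → 8; size 8, align 4
@0: length [10B, align 2] → 10
@10: payload_len [8B, align 2] → 18
@18: seq [4B, align 2] → 22
@22: ttl [8B, align 2] → 30
@30: magic [2B, align 2] → 32
@32: proto [2B, align 2] → 34
@34: checksum [8B, align 2] → 42
@42: port [1B, align 1] → 43
+1 tail pad (align 2)
size 44, align 2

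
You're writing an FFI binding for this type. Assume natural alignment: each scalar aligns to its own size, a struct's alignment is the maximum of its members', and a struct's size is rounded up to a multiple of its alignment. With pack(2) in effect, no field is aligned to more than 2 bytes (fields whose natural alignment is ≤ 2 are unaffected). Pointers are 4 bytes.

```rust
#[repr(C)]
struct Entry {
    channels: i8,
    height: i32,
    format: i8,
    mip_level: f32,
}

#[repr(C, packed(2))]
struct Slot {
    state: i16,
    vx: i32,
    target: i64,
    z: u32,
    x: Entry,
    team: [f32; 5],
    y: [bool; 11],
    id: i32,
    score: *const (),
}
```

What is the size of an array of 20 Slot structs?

1480

Entry: channels at 0 (size 1, align 1) → ends 1; pad 3 to align 4 for height; height at 4 (size 4, align 4) → ends 8; format at 8 (size 1, align 1) → ends 9; pad 3 to align 4 for mip_level; mip_level at 12 (size 4, align 4) → ends 16; total 16 bytes, alignment 4
state at 0 (size 2, align 2) → ends 2
vx at 2 (size 4, align 2) → ends 6
target at 6 (size 8, align 2) → ends 14
z at 14 (size 4, align 2) → ends 18
x at 18 (size 16, align 2) → ends 34
team at 34 (size 20, align 2) → ends 54
y at 54 (size 11, align 1) → ends 65
pad 1 to align 2 for id
id at 66 (size 4, align 2) → ends 70
score at 70 (size 4, align 2) → ends 74
total 74 bytes, alignment 2
array of 20: 20 × 74 = 1480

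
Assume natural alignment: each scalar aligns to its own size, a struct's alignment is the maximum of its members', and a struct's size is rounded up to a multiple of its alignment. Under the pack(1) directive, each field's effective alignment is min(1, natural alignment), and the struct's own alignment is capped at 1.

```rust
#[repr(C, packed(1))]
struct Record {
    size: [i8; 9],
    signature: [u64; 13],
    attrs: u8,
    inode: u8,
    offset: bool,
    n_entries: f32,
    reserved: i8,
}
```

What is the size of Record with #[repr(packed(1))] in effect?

121

0..9  size  (9B, 1-aligned)
9..113  signature  (104B, 1-aligned)
113..114  attrs  (1B, 1-aligned)
114..115  inode  (1B, 1-aligned)
115..116  offset  (1B, 1-aligned)
116..120  n_entries  (4B, 1-aligned)
120..121  reserved  (1B, 1-aligned)
sizeof = 121, alignof = 1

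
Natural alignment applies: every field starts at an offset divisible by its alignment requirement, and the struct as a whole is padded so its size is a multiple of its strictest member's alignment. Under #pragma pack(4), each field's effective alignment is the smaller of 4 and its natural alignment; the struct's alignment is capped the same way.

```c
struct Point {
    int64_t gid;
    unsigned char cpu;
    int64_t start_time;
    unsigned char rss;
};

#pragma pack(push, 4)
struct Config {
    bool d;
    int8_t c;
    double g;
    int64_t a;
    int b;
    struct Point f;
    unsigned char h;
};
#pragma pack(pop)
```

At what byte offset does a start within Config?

Point: gid at 0 (size 8, align 8) → ends 8; cpu at 8 (size 1, align 1) → ends 9; pad 7 to align 8 for start_time; start_time at 16 (size 8, align 8) → ends 24; rss at 24 (size 1, align 1) → ends 25; tail pad 7 to reach multiple of 8; total 32 bytes, alignment 8
d at 0 (size 1, align 1) → ends 1
c at 1 (size 1, align 1) → ends 2
pad 2 to align 4 for g
g at 4 (size 8, align 4) → ends 12
a at 12 (size 8, align 4) → ends 20

12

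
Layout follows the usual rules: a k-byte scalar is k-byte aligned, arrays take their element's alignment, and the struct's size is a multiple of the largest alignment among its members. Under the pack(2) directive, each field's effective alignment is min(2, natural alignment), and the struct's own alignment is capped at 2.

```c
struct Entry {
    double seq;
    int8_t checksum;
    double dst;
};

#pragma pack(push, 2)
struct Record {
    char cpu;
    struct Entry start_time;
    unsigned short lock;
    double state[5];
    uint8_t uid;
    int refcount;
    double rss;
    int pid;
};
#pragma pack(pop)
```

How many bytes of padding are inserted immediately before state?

0

Entry: seq at 0 (size 8, align 8) → ends 8; checksum at 8 (size 1, align 1) → ends 9; pad 7 to align 8 for dst; dst at 16 (size 8, align 8) → ends 24; total 24 bytes, alignment 8
cpu at 0 (size 1, align 1) → ends 1
pad 1 to align 2 for start_time
start_time at 2 (size 24, align 2) → ends 26
lock at 26 (size 2, align 2) → ends 28
state at 28 (size 40, align 2) → ends 68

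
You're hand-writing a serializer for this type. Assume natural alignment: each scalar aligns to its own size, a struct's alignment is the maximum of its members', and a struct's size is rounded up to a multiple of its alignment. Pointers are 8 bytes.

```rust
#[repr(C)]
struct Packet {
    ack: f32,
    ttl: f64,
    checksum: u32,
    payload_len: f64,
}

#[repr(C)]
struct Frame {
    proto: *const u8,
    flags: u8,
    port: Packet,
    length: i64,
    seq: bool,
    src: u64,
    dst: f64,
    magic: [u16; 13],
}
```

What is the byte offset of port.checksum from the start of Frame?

32

Packet: @0: ack [4B, align 4] → 4; +4 pad (align 8); @8: ttl [8B, align 8] → 16; @16: checksum [4B, align 4] → 20; +4 pad (align 8); @24: payload_len [8B, align 8] → 32; size 32, align 8
@0: proto [8B, align 8] → 8
@8: flags [1B, align 1] → 9
+7 pad (align 8)
@16: port [32B, align 8] → 48
within Packet: checksum at 16
16 + 16 = 32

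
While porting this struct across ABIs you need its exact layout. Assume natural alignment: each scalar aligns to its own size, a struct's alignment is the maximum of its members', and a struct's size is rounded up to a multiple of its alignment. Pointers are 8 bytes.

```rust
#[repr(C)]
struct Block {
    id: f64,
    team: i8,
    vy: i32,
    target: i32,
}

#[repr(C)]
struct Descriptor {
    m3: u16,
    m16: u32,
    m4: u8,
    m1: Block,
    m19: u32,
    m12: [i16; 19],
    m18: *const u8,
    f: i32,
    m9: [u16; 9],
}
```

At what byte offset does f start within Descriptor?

Block: @0: id [8B, align 8] → 8; @8: team [1B, align 1] → 9; +3 pad (align 4); @12: vy [4B, align 4] → 16; @16: target [4B, align 4] → 20; +4 tail pad (align 8); size 24, align 8
@0: m3 [2B, align 2] → 2
+2 pad (align 4)
@4: m16 [4B, align 4] → 8
@8: m4 [1B, align 1] → 9
+7 pad (align 8)
@16: m1 [24B, align 8] → 40
@40: m19 [4B, align 4] → 44
@44: m12 [38B, align 2] → 82
+6 pad (align 8)
@88: m18 [8B, align 8] → 96
@96: f [4B, align 4] → 100

96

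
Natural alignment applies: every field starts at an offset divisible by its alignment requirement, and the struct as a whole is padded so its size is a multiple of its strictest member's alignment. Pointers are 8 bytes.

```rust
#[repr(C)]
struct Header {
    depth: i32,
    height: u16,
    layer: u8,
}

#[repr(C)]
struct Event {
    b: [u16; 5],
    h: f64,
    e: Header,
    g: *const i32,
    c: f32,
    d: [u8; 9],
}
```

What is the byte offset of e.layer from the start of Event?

Header: 0..4  depth  (4B, 4-aligned); 4..6  height  (2B, 2-aligned); 6..7  layer  (1B, 1-aligned); 7..8  -- tail padding (1B); sizeof = 8, alignof = 4
0..10  b  (10B, 2-aligned)
10..16  -- padding (6B)
16..24  h  (8B, 8-aligned)
24..32  e  (8B, 4-aligned)
within Header: layer at 6
24 + 6 = 30

30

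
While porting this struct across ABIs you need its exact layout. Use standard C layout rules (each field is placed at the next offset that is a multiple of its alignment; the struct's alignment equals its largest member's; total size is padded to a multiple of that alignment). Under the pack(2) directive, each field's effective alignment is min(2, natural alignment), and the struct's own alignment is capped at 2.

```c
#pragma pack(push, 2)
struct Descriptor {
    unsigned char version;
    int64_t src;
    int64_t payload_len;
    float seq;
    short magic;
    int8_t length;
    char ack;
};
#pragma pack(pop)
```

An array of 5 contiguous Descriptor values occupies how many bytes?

0..1  version  (1B, 1-aligned)
1..2  -- padding (1B)
2..10  src  (8B, 2-aligned)
10..18  payload_len  (8B, 2-aligned)
18..22  seq  (4B, 2-aligned)
22..24  magic  (2B, 2-aligned)
24..25  length  (1B, 1-aligned)
25..26  ack  (1B, 1-aligned)
sizeof = 26, alignof = 2
array of 5: 5 × 26 = 130

130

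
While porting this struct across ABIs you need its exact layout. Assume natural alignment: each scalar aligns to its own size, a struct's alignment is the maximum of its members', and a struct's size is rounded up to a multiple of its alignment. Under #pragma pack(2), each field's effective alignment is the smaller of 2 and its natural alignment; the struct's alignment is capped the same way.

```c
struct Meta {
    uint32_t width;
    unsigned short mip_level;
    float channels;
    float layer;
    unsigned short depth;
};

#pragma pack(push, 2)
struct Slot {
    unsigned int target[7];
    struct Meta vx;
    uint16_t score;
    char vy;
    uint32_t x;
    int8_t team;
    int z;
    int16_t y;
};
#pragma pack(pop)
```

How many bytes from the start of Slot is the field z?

58

Meta: 0..4  width  (4B, 4-aligned); 4..6  mip_level  (2B, 2-aligned); 6..8  -- padding (2B); 8..12  channels  (4B, 4-aligned); 12..16  layer  (4B, 4-aligned); 16..18  depth  (2B, 2-aligned); 18..20  -- tail padding (2B); sizeof = 20, alignof = 4
0..28  target  (28B, 2-aligned)
28..48  vx  (20B, 2-aligned)
48..50  score  (2B, 2-aligned)
50..51  vy  (1B, 1-aligned)
51..52  -- padding (1B)
52..56  x  (4B, 2-aligned)
56..57  team  (1B, 1-aligned)
57..58  -- padding (1B)
58..62  z  (4B, 2-aligned)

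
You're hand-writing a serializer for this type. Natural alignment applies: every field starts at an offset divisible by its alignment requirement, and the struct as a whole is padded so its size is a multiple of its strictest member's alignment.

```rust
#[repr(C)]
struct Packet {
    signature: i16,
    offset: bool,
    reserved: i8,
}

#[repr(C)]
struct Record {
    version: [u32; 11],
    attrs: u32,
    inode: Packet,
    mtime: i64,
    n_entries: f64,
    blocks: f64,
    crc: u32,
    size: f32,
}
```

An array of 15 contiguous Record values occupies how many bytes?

1320

Packet: 0..2  signature  (2B, 2-aligned); 2..3  offset  (1B, 1-aligned); 3..4  reserved  (1B, 1-aligned); sizeof = 4, alignof = 2
0..44  version  (44B, 4-aligned)
44..48  attrs  (4B, 4-aligned)
48..52  inode  (4B, 2-aligned)
52..56  -- padding (4B)
56..64  mtime  (8B, 8-aligned)
64..72  n_entries  (8B, 8-aligned)
72..80  blocks  (8B, 8-aligned)
80..84  crc  (4B, 4-aligned)
84..88  size  (4B, 4-aligned)
sizeof = 88, alignof = 8
array of 15: 15 × 88 = 1320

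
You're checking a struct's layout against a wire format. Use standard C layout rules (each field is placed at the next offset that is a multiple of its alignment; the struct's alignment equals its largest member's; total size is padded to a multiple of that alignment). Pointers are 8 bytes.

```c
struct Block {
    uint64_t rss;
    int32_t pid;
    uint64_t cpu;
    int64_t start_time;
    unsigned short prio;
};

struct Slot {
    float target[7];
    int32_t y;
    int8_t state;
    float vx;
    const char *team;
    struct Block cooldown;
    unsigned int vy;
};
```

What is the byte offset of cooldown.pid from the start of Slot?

Block: 0..8  rss  (8B, 8-aligned); 8..12  pid  (4B, 4-aligned); 12..16  -- padding (4B); 16..24  cpu  (8B, 8-aligned); 24..32  start_time  (8B, 8-aligned); 32..34  prio  (2B, 2-aligned); 34..40  -- tail padding (6B); sizeof = 40, alignof = 8
0..28  target  (28B, 4-aligned)
28..32  y  (4B, 4-aligned)
32..33  state  (1B, 1-aligned)
33..36  -- padding (3B)
36..40  vx  (4B, 4-aligned)
40..48  team  (8B, 8-aligned)
48..88  cooldown  (40B, 8-aligned)
within Block: pid at 8
48 + 8 = 56

56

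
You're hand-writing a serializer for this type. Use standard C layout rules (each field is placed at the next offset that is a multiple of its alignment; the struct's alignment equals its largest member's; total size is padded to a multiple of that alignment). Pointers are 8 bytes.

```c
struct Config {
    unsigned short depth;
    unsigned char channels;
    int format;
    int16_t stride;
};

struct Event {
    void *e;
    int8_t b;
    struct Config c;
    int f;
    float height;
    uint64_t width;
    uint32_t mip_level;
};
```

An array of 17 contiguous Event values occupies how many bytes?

Config: depth at 0 (size 2, align 2) → ends 2; channels at 2 (size 1, align 1) → ends 3; pad 1 to align 4 for format; format at 4 (size 4, align 4) → ends 8; stride at 8 (size 2, align 2) → ends 10; tail pad 2 to reach multiple of 4; total 12 bytes, alignment 4
e at 0 (size 8, align 8) → ends 8
b at 8 (size 1, align 1) → ends 9
pad 3 to align 4 for c
c at 12 (size 12, align 4) → ends 24
f at 24 (size 4, align 4) → ends 28
height at 28 (size 4, align 4) → ends 32
width at 32 (size 8, align 8) → ends 40
mip_level at 40 (size 4, align 4) → ends 44
tail pad 4 to reach multiple of 8
total 48 bytes, alignment 8
array of 17: 17 × 48 = 816

816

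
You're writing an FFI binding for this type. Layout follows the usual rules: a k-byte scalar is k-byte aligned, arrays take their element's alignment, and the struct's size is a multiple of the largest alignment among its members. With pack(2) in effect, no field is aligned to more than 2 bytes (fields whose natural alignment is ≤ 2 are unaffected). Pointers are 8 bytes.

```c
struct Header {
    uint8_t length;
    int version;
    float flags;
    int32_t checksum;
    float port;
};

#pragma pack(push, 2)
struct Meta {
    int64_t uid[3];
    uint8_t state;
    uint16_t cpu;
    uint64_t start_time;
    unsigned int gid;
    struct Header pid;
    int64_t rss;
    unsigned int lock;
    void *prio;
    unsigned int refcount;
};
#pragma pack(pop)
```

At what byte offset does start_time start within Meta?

28

Header: length at 0 (size 1, align 1) → ends 1; pad 3 to align 4 for version; version at 4 (size 4, align 4) → ends 8; flags at 8 (size 4, align 4) → ends 12; checksum at 12 (size 4, align 4) → ends 16; port at 16 (size 4, align 4) → ends 20; total 20 bytes, alignment 4
uid at 0 (size 24, align 2) → ends 24
state at 24 (size 1, align 1) → ends 25
pad 1 to align 2 for cpu
cpu at 26 (size 2, align 2) → ends 28
start_time at 28 (size 8, align 2) → ends 36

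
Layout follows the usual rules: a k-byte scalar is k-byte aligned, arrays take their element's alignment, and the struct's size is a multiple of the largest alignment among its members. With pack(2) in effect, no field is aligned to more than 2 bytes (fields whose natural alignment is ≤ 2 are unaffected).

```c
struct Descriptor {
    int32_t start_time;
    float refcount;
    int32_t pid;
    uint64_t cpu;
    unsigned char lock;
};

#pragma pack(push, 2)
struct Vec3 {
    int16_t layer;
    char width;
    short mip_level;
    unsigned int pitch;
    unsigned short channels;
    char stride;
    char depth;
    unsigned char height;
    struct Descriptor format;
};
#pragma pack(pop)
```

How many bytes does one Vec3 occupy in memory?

Descriptor: @0: start_time [4B, align 4] → 4; @4: refcount [4B, align 4] → 8; @8: pid [4B, align 4] → 12; +4 pad (align 8); @16: cpu [8B, align 8] → 24; @24: lock [1B, align 1] → 25; +7 tail pad (align 8); size 32, align 8
@0: layer [2B, align 2] → 2
@2: width [1B, align 1] → 3
+1 pad (align 2)
@4: mip_level [2B, align 2] → 6
@6: pitch [4B, align 2] → 10
@10: channels [2B, align 2] → 12
@12: stride [1B, align 1] → 13
@13: depth [1B, align 1] → 14
@14: height [1B, align 1] → 15
+1 pad (align 2)
@16: format [32B, align 2] → 48
size 48, align 2

48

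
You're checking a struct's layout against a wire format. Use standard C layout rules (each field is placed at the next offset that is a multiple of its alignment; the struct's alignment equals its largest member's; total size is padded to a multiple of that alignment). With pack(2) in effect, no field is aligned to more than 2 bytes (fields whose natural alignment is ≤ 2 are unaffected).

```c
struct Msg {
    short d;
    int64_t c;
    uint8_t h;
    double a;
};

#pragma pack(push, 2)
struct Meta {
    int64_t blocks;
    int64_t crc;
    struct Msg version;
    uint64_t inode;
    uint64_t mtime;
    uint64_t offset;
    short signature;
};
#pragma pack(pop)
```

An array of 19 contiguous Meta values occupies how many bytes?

Msg: @0: d [2B, align 2] → 2; +6 pad (align 8); @8: c [8B, align 8] → 16; @16: h [1B, align 1] → 17; +7 pad (align 8); @24: a [8B, align 8] → 32; size 32, align 8
@0: blocks [8B, align 2] → 8
@8: crc [8B, align 2] → 16
@16: version [32B, align 2] → 48
@48: inode [8B, align 2] → 56
@56: mtime [8B, align 2] → 64
@64: offset [8B, align 2] → 72
@72: signature [2B, align 2] → 74
size 74, align 2
array of 19: 19 × 74 = 1406

1406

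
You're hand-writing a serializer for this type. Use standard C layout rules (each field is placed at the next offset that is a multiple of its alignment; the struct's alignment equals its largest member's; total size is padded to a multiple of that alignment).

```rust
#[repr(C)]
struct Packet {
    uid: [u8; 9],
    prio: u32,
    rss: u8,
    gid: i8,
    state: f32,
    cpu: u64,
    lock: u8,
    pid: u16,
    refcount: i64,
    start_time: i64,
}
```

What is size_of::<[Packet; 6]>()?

336

@0: uid [9B, align 1] → 9
+3 pad (align 4)
@12: prio [4B, align 4] → 16
@16: rss [1B, align 1] → 17
@17: gid [1B, align 1] → 18
+2 pad (align 4)
@20: state [4B, align 4] → 24
@24: cpu [8B, align 8] → 32
@32: lock [1B, align 1] → 33
+1 pad (align 2)
@34: pid [2B, align 2] → 36
+4 pad (align 8)
@40: refcount [8B, align 8] → 48
@48: start_time [8B, align 8] → 56
size 56, align 8
array of 6: 6 × 56 = 336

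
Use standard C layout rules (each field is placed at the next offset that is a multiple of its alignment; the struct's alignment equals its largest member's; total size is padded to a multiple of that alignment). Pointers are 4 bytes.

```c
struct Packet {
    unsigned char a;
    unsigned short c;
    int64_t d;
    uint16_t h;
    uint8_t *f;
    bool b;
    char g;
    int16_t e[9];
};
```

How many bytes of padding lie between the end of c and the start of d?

a at 0 (size 1, align 1) → ends 1
pad 1 to align 2 for c
c at 2 (size 2, align 2) → ends 4
pad 4 to align 8 for d
d at 8 (size 8, align 8) → ends 16

4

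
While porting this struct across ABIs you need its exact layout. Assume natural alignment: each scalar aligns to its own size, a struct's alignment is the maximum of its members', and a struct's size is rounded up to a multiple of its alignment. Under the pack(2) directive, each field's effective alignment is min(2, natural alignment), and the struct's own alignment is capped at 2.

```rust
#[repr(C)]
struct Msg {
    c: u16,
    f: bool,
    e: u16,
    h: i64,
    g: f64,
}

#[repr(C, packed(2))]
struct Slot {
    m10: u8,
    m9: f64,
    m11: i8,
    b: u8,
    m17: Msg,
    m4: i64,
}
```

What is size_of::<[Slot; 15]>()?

660

Msg: 0..2  c  (2B, 2-aligned); 2..3  f  (1B, 1-aligned); 3..4  -- padding (1B); 4..6  e  (2B, 2-aligned); 6..8  -- padding (2B); 8..16  h  (8B, 8-aligned); 16..24  g  (8B, 8-aligned); sizeof = 24, alignof = 8
0..1  m10  (1B, 1-aligned)
1..2  -- padding (1B)
2..10  m9  (8B, 2-aligned)
10..11  m11  (1B, 1-aligned)
11..12  b  (1B, 1-aligned)
12..36  m17  (24B, 2-aligned)
36..44  m4  (8B, 2-aligned)
sizeof = 44, alignof = 2
array of 15: 15 × 44 = 660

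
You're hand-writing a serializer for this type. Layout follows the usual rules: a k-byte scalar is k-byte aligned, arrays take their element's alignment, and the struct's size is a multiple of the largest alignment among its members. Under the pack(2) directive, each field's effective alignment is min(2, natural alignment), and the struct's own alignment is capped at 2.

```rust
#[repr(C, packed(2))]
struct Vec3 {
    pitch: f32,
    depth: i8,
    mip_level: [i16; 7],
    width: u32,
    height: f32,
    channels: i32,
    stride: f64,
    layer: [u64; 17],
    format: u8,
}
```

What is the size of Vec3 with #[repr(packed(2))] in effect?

178

0..4  pitch  (4B, 2-aligned)
4..5  depth  (1B, 1-aligned)
5..6  -- padding (1B)
6..20  mip_level  (14B, 2-aligned)
20..24  width  (4B, 2-aligned)
24..28  height  (4B, 2-aligned)
28..32  channels  (4B, 2-aligned)
32..40  stride  (8B, 2-aligned)
40..176  layer  (136B, 2-aligned)
176..177  format  (1B, 1-aligned)
177..178  -- tail padding (1B)
sizeof = 178, alignof = 2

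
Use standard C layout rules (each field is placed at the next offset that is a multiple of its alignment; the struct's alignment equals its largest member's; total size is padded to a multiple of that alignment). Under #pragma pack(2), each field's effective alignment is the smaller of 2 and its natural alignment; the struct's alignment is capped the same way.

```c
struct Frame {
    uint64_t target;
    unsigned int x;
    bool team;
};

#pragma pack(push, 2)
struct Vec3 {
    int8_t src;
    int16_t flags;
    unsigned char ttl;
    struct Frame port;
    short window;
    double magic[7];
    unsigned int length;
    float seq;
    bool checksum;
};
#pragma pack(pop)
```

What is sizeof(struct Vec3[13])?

Frame: @0: target [8B, align 8] → 8; @8: x [4B, align 4] → 12; @12: team [1B, align 1] → 13; +3 tail pad (align 8); size 16, align 8
@0: src [1B, align 1] → 1
+1 pad (align 2)
@2: flags [2B, align 2] → 4
@4: ttl [1B, align 1] → 5
+1 pad (align 2)
@6: port [16B, align 2] → 22
@22: window [2B, align 2] → 24
@24: magic [56B, align 2] → 80
@80: length [4B, align 2] → 84
@84: seq [4B, align 2] → 88
@88: checksum [1B, align 1] → 89
+1 tail pad (align 2)
size 90, align 2
array of 13: 13 × 90 = 1170

1170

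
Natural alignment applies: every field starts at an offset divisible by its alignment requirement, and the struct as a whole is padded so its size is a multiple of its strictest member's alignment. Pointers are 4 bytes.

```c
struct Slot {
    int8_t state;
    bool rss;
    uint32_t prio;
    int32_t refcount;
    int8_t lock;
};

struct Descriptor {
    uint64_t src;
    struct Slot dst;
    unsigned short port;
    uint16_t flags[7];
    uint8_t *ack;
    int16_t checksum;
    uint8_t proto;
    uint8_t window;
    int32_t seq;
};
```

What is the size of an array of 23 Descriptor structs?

1288

Slot: 0..1  state  (1B, 1-aligned); 1..2  rss  (1B, 1-aligned); 2..4  -- padding (2B); 4..8  prio  (4B, 4-aligned); 8..12  refcount  (4B, 4-aligned); 12..13  lock  (1B, 1-aligned); 13..16  -- tail padding (3B); sizeof = 16, alignof = 4
0..8  src  (8B, 8-aligned)
8..24  dst  (16B, 4-aligned)
24..26  port  (2B, 2-aligned)
26..40  flags  (14B, 2-aligned)
40..44  ack  (4B, 4-aligned)
44..46  checksum  (2B, 2-aligned)
46..47  proto  (1B, 1-aligned)
47..48  window  (1B, 1-aligned)
48..52  seq  (4B, 4-aligned)
52..56  -- tail padding (4B)
sizeof = 56, alignof = 8
array of 23: 23 × 56 = 1288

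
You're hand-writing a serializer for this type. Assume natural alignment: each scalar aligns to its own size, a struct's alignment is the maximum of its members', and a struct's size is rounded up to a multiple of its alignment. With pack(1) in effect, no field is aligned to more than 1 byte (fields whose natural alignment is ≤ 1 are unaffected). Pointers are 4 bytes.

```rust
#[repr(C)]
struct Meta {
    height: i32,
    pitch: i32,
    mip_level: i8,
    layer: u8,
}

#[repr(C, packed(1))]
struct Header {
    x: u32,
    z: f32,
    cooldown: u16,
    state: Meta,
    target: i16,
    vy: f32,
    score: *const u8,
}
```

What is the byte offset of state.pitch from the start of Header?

Meta: 0..4  height  (4B, 4-aligned); 4..8  pitch  (4B, 4-aligned); 8..9  mip_level  (1B, 1-aligned); 9..10  layer  (1B, 1-aligned); 10..12  -- tail padding (2B); sizeof = 12, alignof = 4
0..4  x  (4B, 1-aligned)
4..8  z  (4B, 1-aligned)
8..10  cooldown  (2B, 1-aligned)
10..22  state  (12B, 1-aligned)
within Meta: pitch at 4
10 + 4 = 14

14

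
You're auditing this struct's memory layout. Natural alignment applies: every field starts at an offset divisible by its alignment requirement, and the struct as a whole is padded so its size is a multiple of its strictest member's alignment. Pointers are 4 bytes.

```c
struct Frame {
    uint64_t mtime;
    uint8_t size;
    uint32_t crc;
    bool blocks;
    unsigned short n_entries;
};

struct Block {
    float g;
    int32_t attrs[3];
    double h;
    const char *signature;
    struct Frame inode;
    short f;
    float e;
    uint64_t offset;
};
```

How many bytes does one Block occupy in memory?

72 bytes

Frame: mtime at 0 (size 8, align 8) → ends 8; size at 8 (size 1, align 1) → ends 9; pad 3 to align 4 for crc; crc at 12 (size 4, align 4) → ends 16; blocks at 16 (size 1, align 1) → ends 17; pad 1 to align 2 for n_entries; n_entries at 18 (size 2, align 2) → ends 20; tail pad 4 to reach multiple of 8; total 24 bytes, alignment 8
g at 0 (size 4, align 4) → ends 4
attrs at 4 (size 12, align 4) → ends 16
h at 16 (size 8, align 8) → ends 24
signature at 24 (size 4, align 4) → ends 28
pad 4 to align 8 for inode
inode at 32 (size 24, align 8) → ends 56
f at 56 (size 2, align 2) → ends 58
pad 2 to align 4 for e
e at 60 (size 4, align 4) → ends 64
offset at 64 (size 8, align 8) → ends 72
total 72 bytes, alignment 8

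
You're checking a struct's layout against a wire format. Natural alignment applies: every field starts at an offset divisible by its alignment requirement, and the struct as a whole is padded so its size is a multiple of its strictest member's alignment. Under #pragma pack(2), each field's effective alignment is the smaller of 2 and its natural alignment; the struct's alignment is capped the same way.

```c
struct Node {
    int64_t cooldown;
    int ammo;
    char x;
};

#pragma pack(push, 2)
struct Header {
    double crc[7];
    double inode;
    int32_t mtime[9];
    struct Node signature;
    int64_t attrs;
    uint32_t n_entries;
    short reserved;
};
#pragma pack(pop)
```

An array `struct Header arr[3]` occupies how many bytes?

390

Node: @0: cooldown [8B, align 8] → 8; @8: ammo [4B, align 4] → 12; @12: x [1B, align 1] → 13; +3 tail pad (align 8); size 16, align 8
@0: crc [56B, align 2] → 56
@56: inode [8B, align 2] → 64
@64: mtime [36B, align 2] → 100
@100: signature [16B, align 2] → 116
@116: attrs [8B, align 2] → 124
@124: n_entries [4B, align 2] → 128
@128: reserved [2B, align 2] → 130
size 130, align 2
array of 3: 3 × 130 = 390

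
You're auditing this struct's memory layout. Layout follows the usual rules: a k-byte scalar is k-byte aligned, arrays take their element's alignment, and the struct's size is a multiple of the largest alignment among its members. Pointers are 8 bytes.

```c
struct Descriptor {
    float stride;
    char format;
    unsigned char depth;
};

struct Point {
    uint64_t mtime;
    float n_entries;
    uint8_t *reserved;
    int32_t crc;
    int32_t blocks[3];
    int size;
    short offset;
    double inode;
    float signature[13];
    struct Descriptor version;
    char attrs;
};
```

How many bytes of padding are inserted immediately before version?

Descriptor: 0..4  stride  (4B, 4-aligned); 4..5  format  (1B, 1-aligned); 5..6  depth  (1B, 1-aligned); 6..8  -- tail padding (2B); sizeof = 8, alignof = 4
0..8  mtime  (8B, 8-aligned)
8..12  n_entries  (4B, 4-aligned)
12..16  -- padding (4B)
16..24  reserved  (8B, 8-aligned)
24..28  crc  (4B, 4-aligned)
28..40  blocks  (12B, 4-aligned)
40..44  size  (4B, 4-aligned)
44..46  offset  (2B, 2-aligned)
46..48  -- padding (2B)
48..56  inode  (8B, 8-aligned)
56..108  signature  (52B, 4-aligned)
108..116  version  (8B, 4-aligned)

0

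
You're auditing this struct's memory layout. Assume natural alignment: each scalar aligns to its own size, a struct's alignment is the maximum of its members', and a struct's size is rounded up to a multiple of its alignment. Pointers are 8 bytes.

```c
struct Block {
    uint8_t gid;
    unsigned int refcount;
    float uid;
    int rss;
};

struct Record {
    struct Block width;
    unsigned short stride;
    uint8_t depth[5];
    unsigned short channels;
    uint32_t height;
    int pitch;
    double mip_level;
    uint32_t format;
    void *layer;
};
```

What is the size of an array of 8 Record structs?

Block: @0: gid [1B, align 1] → 1; +3 pad (align 4); @4: refcount [4B, align 4] → 8; @8: uid [4B, align 4] → 12; @12: rss [4B, align 4] → 16; size 16, align 4
@0: width [16B, align 4] → 16
@16: stride [2B, align 2] → 18
@18: depth [5B, align 1] → 23
+1 pad (align 2)
@24: channels [2B, align 2] → 26
+2 pad (align 4)
@28: height [4B, align 4] → 32
@32: pitch [4B, align 4] → 36
+4 pad (align 8)
@40: mip_level [8B, align 8] → 48
@48: format [4B, align 4] → 52
+4 pad (align 8)
@56: layer [8B, align 8] → 64
size 64, align 8
array of 8: 8 × 64 = 512

512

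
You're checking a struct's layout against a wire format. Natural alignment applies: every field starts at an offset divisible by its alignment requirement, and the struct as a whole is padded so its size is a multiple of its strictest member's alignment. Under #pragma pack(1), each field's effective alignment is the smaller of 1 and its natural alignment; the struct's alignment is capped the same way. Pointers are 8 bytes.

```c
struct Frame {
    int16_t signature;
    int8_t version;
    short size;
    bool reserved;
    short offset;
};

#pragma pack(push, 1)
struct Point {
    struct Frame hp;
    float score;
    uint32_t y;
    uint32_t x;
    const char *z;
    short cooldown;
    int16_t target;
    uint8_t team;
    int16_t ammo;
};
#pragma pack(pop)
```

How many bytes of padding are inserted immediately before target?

Frame: @0: signature [2B, align 2] → 2; @2: version [1B, align 1] → 3; +1 pad (align 2); @4: size [2B, align 2] → 6; @6: reserved [1B, align 1] → 7; +1 pad (align 2); @8: offset [2B, align 2] → 10; size 10, align 2
@0: hp [10B, align 1] → 10
@10: score [4B, align 1] → 14
@14: y [4B, align 1] → 18
@18: x [4B, align 1] → 22
@22: z [8B, align 1] → 30
@30: cooldown [2B, align 1] → 32
@32: target [2B, align 1] → 34

0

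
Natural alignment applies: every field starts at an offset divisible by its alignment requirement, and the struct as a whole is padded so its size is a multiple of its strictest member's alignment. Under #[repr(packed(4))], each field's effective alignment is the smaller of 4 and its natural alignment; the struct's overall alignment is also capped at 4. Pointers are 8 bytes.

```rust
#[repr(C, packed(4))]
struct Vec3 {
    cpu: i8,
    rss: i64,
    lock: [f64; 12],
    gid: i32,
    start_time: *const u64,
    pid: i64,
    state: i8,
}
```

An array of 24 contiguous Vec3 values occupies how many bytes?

@0: cpu [1B, align 1] → 1
+3 pad (align 4)
@4: rss [8B, align 4] → 12
@12: lock [96B, align 4] → 108
@108: gid [4B, align 4] → 112
@112: start_time [8B, align 4] → 120
@120: pid [8B, align 4] → 128
@128: state [1B, align 1] → 129
+3 tail pad (align 4)
size 132, align 4
array of 24: 24 × 132 = 3168

3168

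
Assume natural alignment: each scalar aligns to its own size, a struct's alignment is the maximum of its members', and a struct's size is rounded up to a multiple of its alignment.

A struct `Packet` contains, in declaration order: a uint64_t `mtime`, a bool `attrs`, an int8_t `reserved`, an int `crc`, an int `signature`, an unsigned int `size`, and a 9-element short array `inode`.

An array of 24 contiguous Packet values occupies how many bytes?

0..8  mtime  (8B, 8-aligned)
8..9  attrs  (1B, 1-aligned)
9..10  reserved  (1B, 1-aligned)
10..12  -- padding (2B)
12..16  crc  (4B, 4-aligned)
16..20  signature  (4B, 4-aligned)
20..24  size  (4B, 4-aligned)
24..42  inode  (18B, 2-aligned)
42..48  -- tail padding (6B)
sizeof = 48, alignof = 8
array of 24: 24 × 48 = 1152

1152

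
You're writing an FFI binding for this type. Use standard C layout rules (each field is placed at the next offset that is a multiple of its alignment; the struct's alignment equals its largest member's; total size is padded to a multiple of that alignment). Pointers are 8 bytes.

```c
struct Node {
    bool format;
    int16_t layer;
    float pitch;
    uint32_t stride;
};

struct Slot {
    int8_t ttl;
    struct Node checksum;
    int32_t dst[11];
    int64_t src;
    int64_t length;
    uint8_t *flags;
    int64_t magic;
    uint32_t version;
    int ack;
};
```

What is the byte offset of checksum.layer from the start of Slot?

6

Node: 0..1  format  (1B, 1-aligned); 1..2  -- padding (1B); 2..4  layer  (2B, 2-aligned); 4..8  pitch  (4B, 4-aligned); 8..12  stride  (4B, 4-aligned); sizeof = 12, alignof = 4
0..1  ttl  (1B, 1-aligned)
1..4  -- padding (3B)
4..16  checksum  (12B, 4-aligned)
within Node: layer at 2
4 + 2 = 6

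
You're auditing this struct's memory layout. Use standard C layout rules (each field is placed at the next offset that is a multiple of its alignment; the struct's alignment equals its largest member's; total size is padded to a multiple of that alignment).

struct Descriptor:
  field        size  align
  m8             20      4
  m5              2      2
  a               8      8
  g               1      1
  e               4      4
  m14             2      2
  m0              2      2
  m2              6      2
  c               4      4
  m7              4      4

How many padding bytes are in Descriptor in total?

m8 at 0 (size 20, align 4) → ends 20
m5 at 20 (size 2, align 2) → ends 22
pad 2 to align 8 for a
a at 24 (size 8, align 8) → ends 32
g at 32 (size 1, align 1) → ends 33
pad 3 to align 4 for e
e at 36 (size 4, align 4) → ends 40
m14 at 40 (size 2, align 2) → ends 42
m0 at 42 (size 2, align 2) → ends 44
m2 at 44 (size 6, align 2) → ends 50
pad 2 to align 4 for c
c at 52 (size 4, align 4) → ends 56
m7 at 56 (size 4, align 4) → ends 60
tail pad 4 to reach multiple of 8
total 64 bytes, alignment 8
data bytes 53, size 64 → padding 11

11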